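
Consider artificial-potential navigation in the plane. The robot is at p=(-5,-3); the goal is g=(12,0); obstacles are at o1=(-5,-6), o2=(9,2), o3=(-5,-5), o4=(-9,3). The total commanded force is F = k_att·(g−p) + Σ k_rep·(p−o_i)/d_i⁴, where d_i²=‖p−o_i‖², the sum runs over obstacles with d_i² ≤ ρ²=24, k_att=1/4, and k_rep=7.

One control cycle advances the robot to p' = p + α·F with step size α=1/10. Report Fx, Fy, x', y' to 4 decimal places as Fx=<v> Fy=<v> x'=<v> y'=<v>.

F_att = 1/4·(g−p) = 1/4·(17,3) = (4.2500,0.7500)
o1: d²=9 ≤ ρ²=24; F_rep = 7·(0,3)/9² = (0.0000,0.2593)
o2: d²=221 > ρ²=24 → inactive
o3: d²=4 ≤ ρ²=24; F_rep = 7·(0,2)/4² = (0.0000,0.8750)
o4: d²=52 > ρ²=24 → inactive
F = F_att + ΣF_rep = (4.2500,1.8843)
p' = p + 1/10·F = (-4.5750,-2.8116)

Fx=4.2500 Fy=1.8843 x'=-4.5750 y'=-2.8116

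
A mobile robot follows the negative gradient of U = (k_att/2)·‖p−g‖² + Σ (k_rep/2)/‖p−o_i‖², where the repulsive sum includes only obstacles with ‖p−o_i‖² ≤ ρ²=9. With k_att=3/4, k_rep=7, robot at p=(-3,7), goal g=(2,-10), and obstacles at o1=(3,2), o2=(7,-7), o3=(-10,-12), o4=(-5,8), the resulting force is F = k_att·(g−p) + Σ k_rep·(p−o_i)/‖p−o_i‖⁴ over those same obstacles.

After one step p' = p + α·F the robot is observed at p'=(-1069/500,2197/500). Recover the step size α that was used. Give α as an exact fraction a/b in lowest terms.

α = 1/5

F_att = 3/4·(g−p) = 3/4·(5,-17) = (3.7500,-12.7500)
o1: d²=61 > ρ²=9 → inactive
o2: d²=296 > ρ²=9 → inactive
o3: d²=410 > ρ²=9 → inactive
o4: d²=5 ≤ ρ²=9; F_rep = 7·(2,-1)/5² = (0.5600,-0.2800)
F = F_att + ΣF_rep = (4.3100,-13.0300)
Δp = p'−p = (0.8620,-2.6060); α = Δx/Fx = (431/500) / (431/100) = 1/5
check: Δy/Fy = (-1303/500) / (-1303/100) = 1/5 ✓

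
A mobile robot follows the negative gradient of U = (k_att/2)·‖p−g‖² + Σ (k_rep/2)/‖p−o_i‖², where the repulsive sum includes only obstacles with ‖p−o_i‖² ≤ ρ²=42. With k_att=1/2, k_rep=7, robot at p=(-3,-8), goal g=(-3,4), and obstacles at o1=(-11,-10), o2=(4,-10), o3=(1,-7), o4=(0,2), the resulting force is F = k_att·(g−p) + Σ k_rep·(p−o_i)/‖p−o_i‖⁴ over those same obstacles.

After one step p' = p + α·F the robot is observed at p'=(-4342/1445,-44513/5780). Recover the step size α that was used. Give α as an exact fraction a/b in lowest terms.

F_att = 1/2·(g−p) = 1/2·(0,12) = (0.0000,6.0000)
o1: d²=68 > ρ²=42 → inactive
o2: d²=53 > ρ²=42 → inactive
o3: d²=17 ≤ ρ²=42; F_rep = 7·(-4,-1)/17² = (-0.0969,-0.0242)
o4: d²=109 > ρ²=42 → inactive
F = F_att + ΣF_rep = (-0.0969,5.9758)
Δp = p'−p = (-0.0048,0.2988); α = Δx/Fx = (-7/1445) / (-28/289) = 1/20
check: Δy/Fy = (1727/5780) / (1727/289) = 1/20 ✓

α = 1/20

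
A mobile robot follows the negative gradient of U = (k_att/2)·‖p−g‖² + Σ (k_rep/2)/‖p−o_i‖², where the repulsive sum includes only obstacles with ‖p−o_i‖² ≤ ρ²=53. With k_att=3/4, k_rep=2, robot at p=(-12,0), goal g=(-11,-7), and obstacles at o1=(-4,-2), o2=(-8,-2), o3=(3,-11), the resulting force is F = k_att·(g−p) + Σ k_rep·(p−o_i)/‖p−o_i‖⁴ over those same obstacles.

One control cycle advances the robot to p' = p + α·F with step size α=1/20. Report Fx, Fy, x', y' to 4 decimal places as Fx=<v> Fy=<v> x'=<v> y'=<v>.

F_att = 3/4·(g−p) = 3/4·(1,-7) = (0.7500,-5.2500)
o1: d²=68 > ρ²=53 → inactive
o2: d²=20 ≤ ρ²=53; F_rep = 2·(-4,2)/20² = (-0.0200,0.0100)
o3: d²=346 > ρ²=53 → inactive
F = F_att + ΣF_rep = (0.7300,-5.2400)
p' = p + 1/20·F = (-11.9635,-0.2620)

Fx=0.7300 Fy=-5.2400 x'=-11.9635 y'=-0.2620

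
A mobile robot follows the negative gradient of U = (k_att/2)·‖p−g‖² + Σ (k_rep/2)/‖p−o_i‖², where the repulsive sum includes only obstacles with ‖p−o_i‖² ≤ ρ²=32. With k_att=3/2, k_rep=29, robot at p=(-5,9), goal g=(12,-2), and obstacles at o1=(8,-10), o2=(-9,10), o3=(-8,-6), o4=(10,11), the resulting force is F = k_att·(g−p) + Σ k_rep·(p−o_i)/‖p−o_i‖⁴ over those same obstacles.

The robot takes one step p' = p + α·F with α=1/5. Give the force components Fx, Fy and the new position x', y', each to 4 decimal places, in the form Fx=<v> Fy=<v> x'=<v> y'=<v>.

Fx=25.9014 Fy=-16.6003 x'=0.1803 y'=5.6799

F_att = 3/2·(g−p) = 3/2·(17,-11) = (25.5000,-16.5000)
o1: d²=530 > ρ²=32 → inactive
o2: d²=17 ≤ ρ²=32; F_rep = 29·(4,-1)/17² = (0.4014,-0.1003)
o3: d²=234 > ρ²=32 → inactive
o4: d²=229 > ρ²=32 → inactive
F = F_att + ΣF_rep = (25.9014,-16.6003)
p' = p + 1/5·F = (0.1803,5.6799)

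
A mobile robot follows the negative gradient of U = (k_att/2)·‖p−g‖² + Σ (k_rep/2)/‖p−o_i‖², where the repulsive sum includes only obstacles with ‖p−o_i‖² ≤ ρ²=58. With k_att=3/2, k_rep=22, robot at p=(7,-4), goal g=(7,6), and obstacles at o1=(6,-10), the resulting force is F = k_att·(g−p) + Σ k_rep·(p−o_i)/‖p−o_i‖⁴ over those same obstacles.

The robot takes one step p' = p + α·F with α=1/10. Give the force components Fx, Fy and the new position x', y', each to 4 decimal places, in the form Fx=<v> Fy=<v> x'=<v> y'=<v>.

Fx=0.0161 Fy=15.0964 x'=7.0016 y'=-2.4904

F_att = 3/2·(g−p) = 3/2·(0,10) = (0.0000,15.0000)
o1: d²=37 ≤ ρ²=58; F_rep = 22·(1,6)/37² = (0.0161,0.0964)
F = F_att + ΣF_rep = (0.0161,15.0964)
p' = p + 1/10·F = (7.0016,-2.4904)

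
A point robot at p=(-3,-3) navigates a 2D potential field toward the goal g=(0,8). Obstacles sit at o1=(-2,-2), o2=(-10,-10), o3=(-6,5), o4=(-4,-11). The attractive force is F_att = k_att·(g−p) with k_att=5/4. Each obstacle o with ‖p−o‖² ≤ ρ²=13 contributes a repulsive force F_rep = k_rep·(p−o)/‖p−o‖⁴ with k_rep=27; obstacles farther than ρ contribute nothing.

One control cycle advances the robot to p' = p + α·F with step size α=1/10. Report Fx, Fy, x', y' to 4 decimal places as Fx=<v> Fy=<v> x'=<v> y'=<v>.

F_att = 5/4·(g−p) = 5/4·(3,11) = (3.7500,13.7500)
o1: d²=2 ≤ ρ²=13; F_rep = 27·(-1,-1)/2² = (-6.7500,-6.7500)
o2: d²=98 > ρ²=13 → inactive
o3: d²=73 > ρ²=13 → inactive
o4: d²=65 > ρ²=13 → inactive
F = F_att + ΣF_rep = (-3.0000,7.0000)
p' = p + 1/10·F = (-3.3000,-2.3000)

Fx=-3.0000 Fy=7.0000 x'=-3.3000 y'=-2.3000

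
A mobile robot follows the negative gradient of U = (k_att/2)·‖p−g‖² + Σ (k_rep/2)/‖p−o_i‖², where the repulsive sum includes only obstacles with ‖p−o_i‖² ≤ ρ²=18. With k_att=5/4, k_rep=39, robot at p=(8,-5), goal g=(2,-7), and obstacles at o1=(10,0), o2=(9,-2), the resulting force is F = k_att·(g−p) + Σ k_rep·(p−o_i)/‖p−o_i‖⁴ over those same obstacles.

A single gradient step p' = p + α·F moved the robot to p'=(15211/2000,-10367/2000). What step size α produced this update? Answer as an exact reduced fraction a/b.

α = 1/20

F_att = 5/4·(g−p) = 5/4·(-6,-2) = (-7.5000,-2.5000)
o1: d²=29 > ρ²=18 → inactive
o2: d²=10 ≤ ρ²=18; F_rep = 39·(-1,-3)/10² = (-0.3900,-1.1700)
F = F_att + ΣF_rep = (-7.8900,-3.6700)
Δp = p'−p = (-0.3945,-0.1835); α = Δx/Fx = (-789/2000) / (-789/100) = 1/20
check: Δy/Fy = (-367/2000) / (-367/100) = 1/20 ✓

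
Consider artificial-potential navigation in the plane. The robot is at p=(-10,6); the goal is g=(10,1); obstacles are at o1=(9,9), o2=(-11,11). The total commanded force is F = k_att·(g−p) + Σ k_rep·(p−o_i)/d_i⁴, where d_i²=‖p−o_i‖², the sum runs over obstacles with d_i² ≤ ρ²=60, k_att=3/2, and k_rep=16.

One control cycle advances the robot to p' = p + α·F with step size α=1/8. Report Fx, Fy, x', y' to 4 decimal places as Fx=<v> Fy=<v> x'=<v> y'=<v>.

Fx=30.0237 Fy=-7.6183 x'=-6.2470 y'=5.0477

F_att = 3/2·(g−p) = 3/2·(20,-5) = (30.0000,-7.5000)
o1: d²=370 > ρ²=60 → inactive
o2: d²=26 ≤ ρ²=60; F_rep = 16·(1,-5)/26² = (0.0237,-0.1183)
F = F_att + ΣF_rep = (30.0237,-7.6183)
p' = p + 1/8·F = (-6.2470,5.0477)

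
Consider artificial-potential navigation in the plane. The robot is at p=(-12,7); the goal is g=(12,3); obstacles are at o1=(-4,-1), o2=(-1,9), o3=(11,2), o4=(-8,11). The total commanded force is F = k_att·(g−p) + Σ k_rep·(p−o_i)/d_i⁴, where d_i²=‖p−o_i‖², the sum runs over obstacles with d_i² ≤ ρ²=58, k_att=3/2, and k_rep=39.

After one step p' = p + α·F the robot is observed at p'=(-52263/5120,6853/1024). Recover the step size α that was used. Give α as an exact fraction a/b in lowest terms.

α = 1/20

F_att = 3/2·(g−p) = 3/2·(24,-4) = (36.0000,-6.0000)
o1: d²=128 > ρ²=58 → inactive
o2: d²=125 > ρ²=58 → inactive
o3: d²=554 > ρ²=58 → inactive
o4: d²=32 ≤ ρ²=58; F_rep = 39·(-4,-4)/32² = (-0.1523,-0.1523)
F = F_att + ΣF_rep = (35.8477,-6.1523)
Δp = p'−p = (1.7924,-0.3076); α = Δx/Fx = (9177/5120) / (9177/256) = 1/20
check: Δy/Fy = (-315/1024) / (-1575/256) = 1/20 ✓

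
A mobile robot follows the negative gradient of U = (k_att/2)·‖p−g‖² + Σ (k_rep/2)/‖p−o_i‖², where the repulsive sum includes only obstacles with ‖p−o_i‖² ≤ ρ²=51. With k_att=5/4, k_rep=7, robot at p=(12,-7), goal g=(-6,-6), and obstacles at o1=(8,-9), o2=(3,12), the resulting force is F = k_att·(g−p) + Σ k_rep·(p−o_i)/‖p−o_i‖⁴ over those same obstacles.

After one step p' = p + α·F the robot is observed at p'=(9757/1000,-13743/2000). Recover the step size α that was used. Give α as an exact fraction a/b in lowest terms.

F_att = 5/4·(g−p) = 5/4·(-18,1) = (-22.5000,1.2500)
o1: d²=20 ≤ ρ²=51; F_rep = 7·(4,2)/20² = (0.0700,0.0350)
o2: d²=442 > ρ²=51 → inactive
F = F_att + ΣF_rep = (-22.4300,1.2850)
Δp = p'−p = (-2.2430,0.1285); α = Δx/Fx = (-2243/1000) / (-2243/100) = 1/10
check: Δy/Fy = (257/2000) / (257/200) = 1/10 ✓

α = 1/10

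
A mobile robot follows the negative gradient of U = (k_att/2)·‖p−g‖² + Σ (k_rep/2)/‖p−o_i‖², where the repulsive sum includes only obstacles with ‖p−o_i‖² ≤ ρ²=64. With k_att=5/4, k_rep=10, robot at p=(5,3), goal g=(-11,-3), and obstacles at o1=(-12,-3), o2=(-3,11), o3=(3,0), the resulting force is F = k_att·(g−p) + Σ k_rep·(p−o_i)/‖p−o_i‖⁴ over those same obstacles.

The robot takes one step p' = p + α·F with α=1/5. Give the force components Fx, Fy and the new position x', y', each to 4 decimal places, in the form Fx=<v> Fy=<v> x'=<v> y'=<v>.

Fx=-19.8817 Fy=-7.3225 x'=1.0237 y'=1.5355

F_att = 5/4·(g−p) = 5/4·(-16,-6) = (-20.0000,-7.5000)
o1: d²=325 > ρ²=64 → inactive
o2: d²=128 > ρ²=64 → inactive
o3: d²=13 ≤ ρ²=64; F_rep = 10·(2,3)/13² = (0.1183,0.1775)
F = F_att + ΣF_rep = (-19.8817,-7.3225)
p' = p + 1/5·F = (1.0237,1.5355)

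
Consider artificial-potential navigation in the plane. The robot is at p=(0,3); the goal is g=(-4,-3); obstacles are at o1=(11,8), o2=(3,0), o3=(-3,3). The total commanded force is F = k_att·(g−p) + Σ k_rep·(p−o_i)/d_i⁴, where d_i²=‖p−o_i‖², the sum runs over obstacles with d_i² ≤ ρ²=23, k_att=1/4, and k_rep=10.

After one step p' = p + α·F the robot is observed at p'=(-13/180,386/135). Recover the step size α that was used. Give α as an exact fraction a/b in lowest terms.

α = 1/10

F_att = 1/4·(g−p) = 1/4·(-4,-6) = (-1.0000,-1.5000)
o1: d²=146 > ρ²=23 → inactive
o2: d²=18 ≤ ρ²=23; F_rep = 10·(-3,3)/18² = (-0.0926,0.0926)
o3: d²=9 ≤ ρ²=23; F_rep = 10·(3,0)/9² = (0.3704,0.0000)
F = F_att + ΣF_rep = (-0.7222,-1.4074)
Δp = p'−p = (-0.0722,-0.1407); α = Δx/Fx = (-13/180) / (-13/18) = 1/10
check: Δy/Fy = (-19/135) / (-38/27) = 1/10 ✓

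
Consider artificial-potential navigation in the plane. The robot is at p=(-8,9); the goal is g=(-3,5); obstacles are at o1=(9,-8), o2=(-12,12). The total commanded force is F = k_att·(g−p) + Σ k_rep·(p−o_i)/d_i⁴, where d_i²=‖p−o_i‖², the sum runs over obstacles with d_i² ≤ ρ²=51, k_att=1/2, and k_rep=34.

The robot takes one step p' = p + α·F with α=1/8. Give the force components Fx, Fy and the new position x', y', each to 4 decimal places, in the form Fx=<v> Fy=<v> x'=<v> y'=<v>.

F_att = 1/2·(g−p) = 1/2·(5,-4) = (2.5000,-2.0000)
o1: d²=578 > ρ²=51 → inactive
o2: d²=25 ≤ ρ²=51; F_rep = 34·(4,-3)/25² = (0.2176,-0.1632)
F = F_att + ΣF_rep = (2.7176,-2.1632)
p' = p + 1/8·F = (-7.6603,8.7296)

Fx=2.7176 Fy=-2.1632 x'=-7.6603 y'=8.7296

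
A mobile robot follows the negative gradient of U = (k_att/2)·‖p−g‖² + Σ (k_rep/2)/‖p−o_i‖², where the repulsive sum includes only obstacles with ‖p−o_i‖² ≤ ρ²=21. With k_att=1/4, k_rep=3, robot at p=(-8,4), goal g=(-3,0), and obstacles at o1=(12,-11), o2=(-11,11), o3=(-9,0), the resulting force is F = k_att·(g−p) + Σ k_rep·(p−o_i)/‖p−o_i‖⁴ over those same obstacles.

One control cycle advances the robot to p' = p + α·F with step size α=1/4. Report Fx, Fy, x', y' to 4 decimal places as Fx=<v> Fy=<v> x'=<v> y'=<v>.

F_att = 1/4·(g−p) = 1/4·(5,-4) = (1.2500,-1.0000)
o1: d²=625 > ρ²=21 → inactive
o2: d²=58 > ρ²=21 → inactive
o3: d²=17 ≤ ρ²=21; F_rep = 3·(1,4)/17² = (0.0104,0.0415)
F = F_att + ΣF_rep = (1.2604,-0.9585)
p' = p + 1/4·F = (-7.6849,3.7604)

Fx=1.2604 Fy=-0.9585 x'=-7.6849 y'=3.7604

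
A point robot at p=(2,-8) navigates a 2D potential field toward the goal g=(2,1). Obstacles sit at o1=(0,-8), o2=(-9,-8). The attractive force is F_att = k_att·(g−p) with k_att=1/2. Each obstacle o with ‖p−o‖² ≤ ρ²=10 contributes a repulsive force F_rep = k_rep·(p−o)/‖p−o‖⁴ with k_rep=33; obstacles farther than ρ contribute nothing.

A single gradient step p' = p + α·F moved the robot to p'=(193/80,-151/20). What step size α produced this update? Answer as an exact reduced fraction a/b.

F_att = 1/2·(g−p) = 1/2·(0,9) = (0.0000,4.5000)
o1: d²=4 ≤ ρ²=10; F_rep = 33·(2,0)/4² = (4.1250,0.0000)
o2: d²=121 > ρ²=10 → inactive
F = F_att + ΣF_rep = (4.1250,4.5000)
Δp = p'−p = (0.4125,0.4500); α = Δx/Fx = (33/80) / (33/8) = 1/10
check: Δy/Fy = (9/20) / (9/2) = 1/10 ✓

α = 1/10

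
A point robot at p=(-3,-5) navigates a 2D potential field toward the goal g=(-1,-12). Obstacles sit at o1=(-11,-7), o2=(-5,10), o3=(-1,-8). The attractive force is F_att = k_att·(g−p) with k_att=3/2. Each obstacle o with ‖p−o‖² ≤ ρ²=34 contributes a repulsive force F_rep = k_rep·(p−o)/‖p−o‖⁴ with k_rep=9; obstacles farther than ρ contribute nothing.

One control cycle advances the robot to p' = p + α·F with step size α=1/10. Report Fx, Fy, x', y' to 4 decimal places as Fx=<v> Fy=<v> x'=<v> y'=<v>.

Fx=2.8935 Fy=-10.3402 x'=-2.7107 y'=-6.0340

F_att = 3/2·(g−p) = 3/2·(2,-7) = (3.0000,-10.5000)
o1: d²=68 > ρ²=34 → inactive
o2: d²=229 > ρ²=34 → inactive
o3: d²=13 ≤ ρ²=34; F_rep = 9·(-2,3)/13² = (-0.1065,0.1598)
F = F_att + ΣF_rep = (2.8935,-10.3402)
p' = p + 1/10·F = (-2.7107,-6.0340)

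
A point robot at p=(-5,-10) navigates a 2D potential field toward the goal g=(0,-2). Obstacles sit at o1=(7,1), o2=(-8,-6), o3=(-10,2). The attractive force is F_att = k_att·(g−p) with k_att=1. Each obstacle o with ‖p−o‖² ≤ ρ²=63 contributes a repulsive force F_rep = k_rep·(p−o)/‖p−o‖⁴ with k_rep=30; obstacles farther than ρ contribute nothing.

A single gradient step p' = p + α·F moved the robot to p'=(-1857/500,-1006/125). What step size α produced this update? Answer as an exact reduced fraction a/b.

α = 1/4

F_att = 1·(g−p) = 1·(5,8) = (5.0000,8.0000)
o1: d²=265 > ρ²=63 → inactive
o2: d²=25 ≤ ρ²=63; F_rep = 30·(3,-4)/25² = (0.1440,-0.1920)
o3: d²=169 > ρ²=63 → inactive
F = F_att + ΣF_rep = (5.1440,7.8080)
Δp = p'−p = (1.2860,1.9520); α = Δx/Fx = (643/500) / (643/125) = 1/4
check: Δy/Fy = (244/125) / (976/125) = 1/4 ✓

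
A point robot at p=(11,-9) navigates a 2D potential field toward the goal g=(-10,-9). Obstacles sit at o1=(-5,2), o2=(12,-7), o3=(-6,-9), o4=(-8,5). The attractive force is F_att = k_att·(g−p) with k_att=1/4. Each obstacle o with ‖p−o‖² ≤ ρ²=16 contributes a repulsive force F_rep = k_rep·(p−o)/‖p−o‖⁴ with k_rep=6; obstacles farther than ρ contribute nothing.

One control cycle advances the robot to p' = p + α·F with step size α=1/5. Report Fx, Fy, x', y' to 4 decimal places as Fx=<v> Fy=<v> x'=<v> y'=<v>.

F_att = 1/4·(g−p) = 1/4·(-21,0) = (-5.2500,0.0000)
o1: d²=377 > ρ²=16 → inactive
o2: d²=5 ≤ ρ²=16; F_rep = 6·(-1,-2)/5² = (-0.2400,-0.4800)
o3: d²=289 > ρ²=16 → inactive
o4: d²=557 > ρ²=16 → inactive
F = F_att + ΣF_rep = (-5.4900,-0.4800)
p' = p + 1/5·F = (9.9020,-9.0960)

Fx=-5.4900 Fy=-0.4800 x'=9.9020 y'=-9.0960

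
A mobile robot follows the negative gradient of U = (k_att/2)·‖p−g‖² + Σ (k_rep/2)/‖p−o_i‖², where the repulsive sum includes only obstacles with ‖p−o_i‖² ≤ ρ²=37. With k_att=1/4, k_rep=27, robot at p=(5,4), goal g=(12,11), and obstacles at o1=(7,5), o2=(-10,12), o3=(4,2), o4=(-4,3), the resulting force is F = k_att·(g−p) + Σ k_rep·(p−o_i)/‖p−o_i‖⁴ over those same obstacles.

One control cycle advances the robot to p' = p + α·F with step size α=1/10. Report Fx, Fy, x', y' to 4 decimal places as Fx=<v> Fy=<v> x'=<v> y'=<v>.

F_att = 1/4·(g−p) = 1/4·(7,7) = (1.7500,1.7500)
o1: d²=5 ≤ ρ²=37; F_rep = 27·(-2,-1)/5² = (-2.1600,-1.0800)
o2: d²=289 > ρ²=37 → inactive
o3: d²=5 ≤ ρ²=37; F_rep = 27·(1,2)/5² = (1.0800,2.1600)
o4: d²=82 > ρ²=37 → inactive
F = F_att + ΣF_rep = (0.6700,2.8300)
p' = p + 1/10·F = (5.0670,4.2830)

Fx=0.6700 Fy=2.8300 x'=5.0670 y'=4.2830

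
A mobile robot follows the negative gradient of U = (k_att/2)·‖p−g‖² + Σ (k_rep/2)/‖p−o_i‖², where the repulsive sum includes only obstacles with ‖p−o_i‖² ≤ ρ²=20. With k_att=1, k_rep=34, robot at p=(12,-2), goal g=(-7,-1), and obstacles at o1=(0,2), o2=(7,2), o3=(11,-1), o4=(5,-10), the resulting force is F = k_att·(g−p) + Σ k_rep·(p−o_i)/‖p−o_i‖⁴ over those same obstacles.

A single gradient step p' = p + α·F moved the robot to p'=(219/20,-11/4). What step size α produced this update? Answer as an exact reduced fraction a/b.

F_att = 1·(g−p) = 1·(-19,1) = (-19.0000,1.0000)
o1: d²=160 > ρ²=20 → inactive
o2: d²=41 > ρ²=20 → inactive
o3: d²=2 ≤ ρ²=20; F_rep = 34·(1,-1)/2² = (8.5000,-8.5000)
o4: d²=113 > ρ²=20 → inactive
F = F_att + ΣF_rep = (-10.5000,-7.5000)
Δp = p'−p = (-1.0500,-0.7500); α = Δx/Fx = (-21/20) / (-21/2) = 1/10
check: Δy/Fy = (-3/4) / (-15/2) = 1/10 ✓

α = 1/10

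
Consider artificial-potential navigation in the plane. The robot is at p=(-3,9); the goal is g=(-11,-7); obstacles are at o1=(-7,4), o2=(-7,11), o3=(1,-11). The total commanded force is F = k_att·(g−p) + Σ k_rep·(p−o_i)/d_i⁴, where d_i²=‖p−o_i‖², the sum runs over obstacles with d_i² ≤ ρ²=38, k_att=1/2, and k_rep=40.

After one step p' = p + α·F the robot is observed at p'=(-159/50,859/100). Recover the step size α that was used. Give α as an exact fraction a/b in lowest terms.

F_att = 1/2·(g−p) = 1/2·(-8,-16) = (-4.0000,-8.0000)
o1: d²=41 > ρ²=38 → inactive
o2: d²=20 ≤ ρ²=38; F_rep = 40·(4,-2)/20² = (0.4000,-0.2000)
o3: d²=416 > ρ²=38 → inactive
F = F_att + ΣF_rep = (-3.6000,-8.2000)
Δp = p'−p = (-0.1800,-0.4100); α = Δx/Fx = (-9/50) / (-18/5) = 1/20
check: Δy/Fy = (-41/100) / (-41/5) = 1/20 ✓

α = 1/20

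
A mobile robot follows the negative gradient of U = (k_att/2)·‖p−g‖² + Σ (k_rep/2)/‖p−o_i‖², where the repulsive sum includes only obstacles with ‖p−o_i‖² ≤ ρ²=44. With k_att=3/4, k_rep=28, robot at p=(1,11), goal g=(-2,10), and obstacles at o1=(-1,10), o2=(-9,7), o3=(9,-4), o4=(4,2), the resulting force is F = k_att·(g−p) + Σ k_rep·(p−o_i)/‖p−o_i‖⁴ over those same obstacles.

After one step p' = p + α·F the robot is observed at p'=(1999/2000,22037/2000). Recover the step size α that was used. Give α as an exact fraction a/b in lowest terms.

α = 1/20

F_att = 3/4·(g−p) = 3/4·(-3,-1) = (-2.2500,-0.7500)
o1: d²=5 ≤ ρ²=44; F_rep = 28·(2,1)/5² = (2.2400,1.1200)
o2: d²=116 > ρ²=44 → inactive
o3: d²=289 > ρ²=44 → inactive
o4: d²=90 > ρ²=44 → inactive
F = F_att + ΣF_rep = (-0.0100,0.3700)
Δp = p'−p = (-0.0005,0.0185); α = Δx/Fx = (-1/2000) / (-1/100) = 1/20
check: Δy/Fy = (37/2000) / (37/100) = 1/20 ✓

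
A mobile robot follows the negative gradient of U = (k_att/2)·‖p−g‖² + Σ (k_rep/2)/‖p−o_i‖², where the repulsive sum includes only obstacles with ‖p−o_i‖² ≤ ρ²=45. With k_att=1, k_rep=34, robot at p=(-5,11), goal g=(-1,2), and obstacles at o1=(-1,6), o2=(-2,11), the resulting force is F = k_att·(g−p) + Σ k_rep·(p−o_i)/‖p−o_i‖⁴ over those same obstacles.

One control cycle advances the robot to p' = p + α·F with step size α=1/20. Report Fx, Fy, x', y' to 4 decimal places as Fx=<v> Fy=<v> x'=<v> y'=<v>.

F_att = 1·(g−p) = 1·(4,-9) = (4.0000,-9.0000)
o1: d²=41 ≤ ρ²=45; F_rep = 34·(-4,5)/41² = (-0.0809,0.1011)
o2: d²=9 ≤ ρ²=45; F_rep = 34·(-3,0)/9² = (-1.2593,0.0000)
F = F_att + ΣF_rep = (2.6598,-8.8989)
p' = p + 1/20·F = (-4.8670,10.5551)

Fx=2.6598 Fy=-8.8989 x'=-4.8670 y'=10.5551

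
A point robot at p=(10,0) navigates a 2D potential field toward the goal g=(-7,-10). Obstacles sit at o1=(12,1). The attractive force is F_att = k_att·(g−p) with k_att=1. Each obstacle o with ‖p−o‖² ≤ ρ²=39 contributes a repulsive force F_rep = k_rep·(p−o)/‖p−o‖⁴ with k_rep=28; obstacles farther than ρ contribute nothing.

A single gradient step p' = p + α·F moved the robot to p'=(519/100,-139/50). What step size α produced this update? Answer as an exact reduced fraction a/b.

F_att = 1·(g−p) = 1·(-17,-10) = (-17.0000,-10.0000)
o1: d²=5 ≤ ρ²=39; F_rep = 28·(-2,-1)/5² = (-2.2400,-1.1200)
F = F_att + ΣF_rep = (-19.2400,-11.1200)
Δp = p'−p = (-4.8100,-2.7800); α = Δx/Fx = (-481/100) / (-481/25) = 1/4
check: Δy/Fy = (-139/50) / (-278/25) = 1/4 ✓

α = 1/4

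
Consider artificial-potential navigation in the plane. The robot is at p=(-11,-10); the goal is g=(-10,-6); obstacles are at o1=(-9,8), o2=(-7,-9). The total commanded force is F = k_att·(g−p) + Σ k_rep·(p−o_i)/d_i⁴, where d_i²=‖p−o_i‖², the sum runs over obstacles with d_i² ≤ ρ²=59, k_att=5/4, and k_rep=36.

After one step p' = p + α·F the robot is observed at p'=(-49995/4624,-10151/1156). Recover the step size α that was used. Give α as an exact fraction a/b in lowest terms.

α = 1/4

F_att = 5/4·(g−p) = 5/4·(1,4) = (1.2500,5.0000)
o1: d²=328 > ρ²=59 → inactive
o2: d²=17 ≤ ρ²=59; F_rep = 36·(-4,-1)/17² = (-0.4983,-0.1246)
F = F_att + ΣF_rep = (0.7517,4.8754)
Δp = p'−p = (0.1879,1.2189); α = Δx/Fx = (869/4624) / (869/1156) = 1/4
check: Δy/Fy = (1409/1156) / (1409/289) = 1/4 ✓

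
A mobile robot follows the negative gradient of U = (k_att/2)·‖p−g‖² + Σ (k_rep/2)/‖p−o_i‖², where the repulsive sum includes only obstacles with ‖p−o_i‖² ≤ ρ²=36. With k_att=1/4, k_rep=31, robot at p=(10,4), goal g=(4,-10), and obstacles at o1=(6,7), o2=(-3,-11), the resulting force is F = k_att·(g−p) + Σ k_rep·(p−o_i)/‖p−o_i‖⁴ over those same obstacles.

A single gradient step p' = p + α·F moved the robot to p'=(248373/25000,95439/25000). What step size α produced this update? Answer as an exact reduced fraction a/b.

α = 1/20

F_att = 1/4·(g−p) = 1/4·(-6,-14) = (-1.5000,-3.5000)
o1: d²=25 ≤ ρ²=36; F_rep = 31·(4,-3)/25² = (0.1984,-0.1488)
o2: d²=394 > ρ²=36 → inactive
F = F_att + ΣF_rep = (-1.3016,-3.6488)
Δp = p'−p = (-0.0651,-0.1824); α = Δx/Fx = (-1627/25000) / (-1627/1250) = 1/20
check: Δy/Fy = (-4561/25000) / (-4561/1250) = 1/20 ✓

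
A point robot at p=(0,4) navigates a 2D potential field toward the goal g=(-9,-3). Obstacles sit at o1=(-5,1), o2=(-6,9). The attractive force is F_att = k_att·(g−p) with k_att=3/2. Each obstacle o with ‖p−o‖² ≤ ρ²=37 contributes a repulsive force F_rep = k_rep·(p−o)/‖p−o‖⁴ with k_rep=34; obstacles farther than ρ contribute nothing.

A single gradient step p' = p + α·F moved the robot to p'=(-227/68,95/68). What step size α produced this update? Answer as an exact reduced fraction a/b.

α = 1/4

F_att = 3/2·(g−p) = 3/2·(-9,-7) = (-13.5000,-10.5000)
o1: d²=34 ≤ ρ²=37; F_rep = 34·(5,3)/34² = (0.1471,0.0882)
o2: d²=61 > ρ²=37 → inactive
F = F_att + ΣF_rep = (-13.3529,-10.4118)
Δp = p'−p = (-3.3382,-2.6029); α = Δx/Fx = (-227/68) / (-227/17) = 1/4
check: Δy/Fy = (-177/68) / (-177/17) = 1/4 ✓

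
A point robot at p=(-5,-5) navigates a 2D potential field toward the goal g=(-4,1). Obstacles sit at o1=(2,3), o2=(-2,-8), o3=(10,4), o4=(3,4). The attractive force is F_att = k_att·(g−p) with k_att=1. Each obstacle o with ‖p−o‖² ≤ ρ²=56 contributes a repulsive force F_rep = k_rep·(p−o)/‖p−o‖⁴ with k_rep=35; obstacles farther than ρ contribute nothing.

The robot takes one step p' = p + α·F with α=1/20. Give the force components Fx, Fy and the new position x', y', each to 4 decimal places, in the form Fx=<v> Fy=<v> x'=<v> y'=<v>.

F_att = 1·(g−p) = 1·(1,6) = (1.0000,6.0000)
o1: d²=113 > ρ²=56 → inactive
o2: d²=18 ≤ ρ²=56; F_rep = 35·(-3,3)/18² = (-0.3241,0.3241)
o3: d²=306 > ρ²=56 → inactive
o4: d²=145 > ρ²=56 → inactive
F = F_att + ΣF_rep = (0.6759,6.3241)
p' = p + 1/20·F = (-4.9662,-4.6838)

Fx=0.6759 Fy=6.3241 x'=-4.9662 y'=-4.6838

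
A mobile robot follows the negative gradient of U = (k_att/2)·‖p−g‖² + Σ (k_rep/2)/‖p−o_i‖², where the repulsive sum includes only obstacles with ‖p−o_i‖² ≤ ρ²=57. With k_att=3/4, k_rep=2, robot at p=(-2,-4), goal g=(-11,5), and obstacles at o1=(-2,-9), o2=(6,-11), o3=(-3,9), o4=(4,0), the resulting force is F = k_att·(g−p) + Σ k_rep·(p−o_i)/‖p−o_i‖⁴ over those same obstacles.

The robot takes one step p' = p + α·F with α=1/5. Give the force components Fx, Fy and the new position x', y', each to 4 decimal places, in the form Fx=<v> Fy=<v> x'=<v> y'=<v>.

F_att = 3/4·(g−p) = 3/4·(-9,9) = (-6.7500,6.7500)
o1: d²=25 ≤ ρ²=57; F_rep = 2·(0,5)/25² = (0.0000,0.0160)
o2: d²=113 > ρ²=57 → inactive
o3: d²=170 > ρ²=57 → inactive
o4: d²=52 ≤ ρ²=57; F_rep = 2·(-6,-4)/52² = (-0.0044,-0.0030)
F = F_att + ΣF_rep = (-6.7544,6.7630)
p' = p + 1/5·F = (-3.3509,-2.6474)

Fx=-6.7544 Fy=6.7630 x'=-3.3509 y'=-2.6474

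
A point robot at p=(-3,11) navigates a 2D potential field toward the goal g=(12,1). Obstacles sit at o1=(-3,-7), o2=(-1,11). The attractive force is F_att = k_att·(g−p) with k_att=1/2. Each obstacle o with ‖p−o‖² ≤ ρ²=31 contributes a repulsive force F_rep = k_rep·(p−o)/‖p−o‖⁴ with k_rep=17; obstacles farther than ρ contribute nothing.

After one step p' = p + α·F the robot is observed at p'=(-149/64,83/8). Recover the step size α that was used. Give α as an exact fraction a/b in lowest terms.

α = 1/8

F_att = 1/2·(g−p) = 1/2·(15,-10) = (7.5000,-5.0000)
o1: d²=324 > ρ²=31 → inactive
o2: d²=4 ≤ ρ²=31; F_rep = 17·(-2,0)/4² = (-2.1250,0.0000)
F = F_att + ΣF_rep = (5.3750,-5.0000)
Δp = p'−p = (0.6719,-0.6250); α = Δx/Fx = (43/64) / (43/8) = 1/8
check: Δy/Fy = (-5/8) / (-5) = 1/8 ✓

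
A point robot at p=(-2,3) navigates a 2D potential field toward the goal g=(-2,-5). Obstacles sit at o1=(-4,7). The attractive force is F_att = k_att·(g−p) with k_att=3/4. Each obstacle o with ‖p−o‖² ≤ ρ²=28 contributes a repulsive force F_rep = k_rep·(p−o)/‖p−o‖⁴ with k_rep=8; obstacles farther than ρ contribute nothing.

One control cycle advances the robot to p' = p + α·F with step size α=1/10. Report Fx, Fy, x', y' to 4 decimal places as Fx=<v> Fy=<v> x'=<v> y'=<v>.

Fx=0.0400 Fy=-6.0800 x'=-1.9960 y'=2.3920

F_att = 3/4·(g−p) = 3/4·(0,-8) = (0.0000,-6.0000)
o1: d²=20 ≤ ρ²=28; F_rep = 8·(2,-4)/20² = (0.0400,-0.0800)
F = F_att + ΣF_rep = (0.0400,-6.0800)
p' = p + 1/10·F = (-1.9960,2.3920)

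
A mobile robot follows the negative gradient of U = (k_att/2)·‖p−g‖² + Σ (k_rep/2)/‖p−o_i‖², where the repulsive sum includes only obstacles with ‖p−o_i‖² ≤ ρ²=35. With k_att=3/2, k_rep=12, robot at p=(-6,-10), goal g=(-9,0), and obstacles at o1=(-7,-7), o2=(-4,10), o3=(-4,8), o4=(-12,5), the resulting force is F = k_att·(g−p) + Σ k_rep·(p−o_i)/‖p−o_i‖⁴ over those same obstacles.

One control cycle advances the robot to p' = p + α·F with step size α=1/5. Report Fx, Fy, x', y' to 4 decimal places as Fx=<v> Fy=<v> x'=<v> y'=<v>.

Fx=-4.3800 Fy=14.6400 x'=-6.8760 y'=-7.0720

F_att = 3/2·(g−p) = 3/2·(-3,10) = (-4.5000,15.0000)
o1: d²=10 ≤ ρ²=35; F_rep = 12·(1,-3)/10² = (0.1200,-0.3600)
o2: d²=404 > ρ²=35 → inactive
o3: d²=328 > ρ²=35 → inactive
o4: d²=261 > ρ²=35 → inactive
F = F_att + ΣF_rep = (-4.3800,14.6400)
p' = p + 1/5·F = (-6.8760,-7.0720)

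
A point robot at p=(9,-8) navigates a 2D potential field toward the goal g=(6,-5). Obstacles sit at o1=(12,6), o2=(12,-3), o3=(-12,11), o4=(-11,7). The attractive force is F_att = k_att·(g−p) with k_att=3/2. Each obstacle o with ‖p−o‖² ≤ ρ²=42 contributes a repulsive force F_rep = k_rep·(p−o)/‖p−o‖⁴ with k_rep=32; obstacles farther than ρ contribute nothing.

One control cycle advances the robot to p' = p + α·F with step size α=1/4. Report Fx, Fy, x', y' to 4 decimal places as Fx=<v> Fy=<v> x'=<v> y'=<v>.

Fx=-4.5830 Fy=4.3616 x'=7.8542 y'=-6.9096

F_att = 3/2·(g−p) = 3/2·(-3,3) = (-4.5000,4.5000)
o1: d²=205 > ρ²=42 → inactive
o2: d²=34 ≤ ρ²=42; F_rep = 32·(-3,-5)/34² = (-0.0830,-0.1384)
o3: d²=802 > ρ²=42 → inactive
o4: d²=625 > ρ²=42 → inactive
F = F_att + ΣF_rep = (-4.5830,4.3616)
p' = p + 1/4·F = (7.8542,-6.9096)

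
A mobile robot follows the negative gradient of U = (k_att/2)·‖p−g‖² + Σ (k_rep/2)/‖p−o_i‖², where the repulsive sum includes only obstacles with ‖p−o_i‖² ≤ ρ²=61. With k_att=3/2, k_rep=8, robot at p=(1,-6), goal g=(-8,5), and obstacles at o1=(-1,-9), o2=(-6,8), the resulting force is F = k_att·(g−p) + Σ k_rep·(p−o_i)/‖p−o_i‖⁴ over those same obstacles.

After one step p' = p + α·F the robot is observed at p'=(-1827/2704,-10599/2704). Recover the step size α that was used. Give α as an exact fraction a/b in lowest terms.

α = 1/8

F_att = 3/2·(g−p) = 3/2·(-9,11) = (-13.5000,16.5000)
o1: d²=13 ≤ ρ²=61; F_rep = 8·(2,3)/13² = (0.0947,0.1420)
o2: d²=245 > ρ²=61 → inactive
F = F_att + ΣF_rep = (-13.4053,16.6420)
Δp = p'−p = (-1.6757,2.0803); α = Δx/Fx = (-4531/2704) / (-4531/338) = 1/8
check: Δy/Fy = (5625/2704) / (5625/338) = 1/8 ✓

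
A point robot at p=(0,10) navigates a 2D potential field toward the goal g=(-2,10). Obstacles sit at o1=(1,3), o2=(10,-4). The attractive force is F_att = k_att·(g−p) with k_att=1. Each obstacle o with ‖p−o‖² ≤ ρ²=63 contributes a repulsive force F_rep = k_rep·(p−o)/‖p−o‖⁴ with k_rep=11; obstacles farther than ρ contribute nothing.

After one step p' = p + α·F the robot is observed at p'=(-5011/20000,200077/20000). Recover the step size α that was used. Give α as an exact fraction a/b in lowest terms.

F_att = 1·(g−p) = 1·(-2,0) = (-2.0000,0.0000)
o1: d²=50 ≤ ρ²=63; F_rep = 11·(-1,7)/50² = (-0.0044,0.0308)
o2: d²=296 > ρ²=63 → inactive
F = F_att + ΣF_rep = (-2.0044,0.0308)
Δp = p'−p = (-0.2505,0.0039); α = Δx/Fx = (-5011/20000) / (-5011/2500) = 1/8
check: Δy/Fy = (77/20000) / (77/2500) = 1/8 ✓

α = 1/8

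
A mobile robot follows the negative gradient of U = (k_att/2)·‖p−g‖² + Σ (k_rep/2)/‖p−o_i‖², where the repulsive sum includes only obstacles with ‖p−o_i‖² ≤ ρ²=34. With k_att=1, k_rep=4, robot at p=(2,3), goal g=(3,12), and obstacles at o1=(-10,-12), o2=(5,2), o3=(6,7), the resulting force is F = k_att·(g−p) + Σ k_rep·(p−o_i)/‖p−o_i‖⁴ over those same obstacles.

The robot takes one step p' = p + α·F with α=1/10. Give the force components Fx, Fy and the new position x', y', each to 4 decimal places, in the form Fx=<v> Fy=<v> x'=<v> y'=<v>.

Fx=0.8644 Fy=9.0244 x'=2.0864 y'=3.9024

F_att = 1·(g−p) = 1·(1,9) = (1.0000,9.0000)
o1: d²=369 > ρ²=34 → inactive
o2: d²=10 ≤ ρ²=34; F_rep = 4·(-3,1)/10² = (-0.1200,0.0400)
o3: d²=32 ≤ ρ²=34; F_rep = 4·(-4,-4)/32² = (-0.0156,-0.0156)
F = F_att + ΣF_rep = (0.8644,9.0244)
p' = p + 1/10·F = (2.0864,3.9024)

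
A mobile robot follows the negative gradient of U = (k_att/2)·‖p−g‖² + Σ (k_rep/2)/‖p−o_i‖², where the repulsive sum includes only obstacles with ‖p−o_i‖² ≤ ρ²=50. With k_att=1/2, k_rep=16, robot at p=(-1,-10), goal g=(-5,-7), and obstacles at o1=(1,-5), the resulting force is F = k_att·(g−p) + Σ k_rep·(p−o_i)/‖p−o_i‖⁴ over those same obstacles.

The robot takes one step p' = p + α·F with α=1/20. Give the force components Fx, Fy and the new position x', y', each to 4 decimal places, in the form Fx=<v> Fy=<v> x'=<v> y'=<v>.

Fx=-2.0380 Fy=1.4049 x'=-1.1019 y'=-9.9298

F_att = 1/2·(g−p) = 1/2·(-4,3) = (-2.0000,1.5000)
o1: d²=29 ≤ ρ²=50; F_rep = 16·(-2,-5)/29² = (-0.0380,-0.0951)
F = F_att + ΣF_rep = (-2.0380,1.4049)
p' = p + 1/20·F = (-1.1019,-9.9298)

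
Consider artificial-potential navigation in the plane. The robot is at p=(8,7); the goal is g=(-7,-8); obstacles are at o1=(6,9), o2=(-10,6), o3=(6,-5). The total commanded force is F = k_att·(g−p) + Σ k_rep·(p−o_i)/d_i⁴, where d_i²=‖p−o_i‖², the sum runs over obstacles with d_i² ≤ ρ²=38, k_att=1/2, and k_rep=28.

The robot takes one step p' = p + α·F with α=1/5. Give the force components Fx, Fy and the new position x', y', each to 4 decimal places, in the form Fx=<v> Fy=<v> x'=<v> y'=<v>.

Fx=-6.6250 Fy=-8.3750 x'=6.6750 y'=5.3250

F_att = 1/2·(g−p) = 1/2·(-15,-15) = (-7.5000,-7.5000)
o1: d²=8 ≤ ρ²=38; F_rep = 28·(2,-2)/8² = (0.8750,-0.8750)
o2: d²=325 > ρ²=38 → inactive
o3: d²=148 > ρ²=38 → inactive
F = F_att + ΣF_rep = (-6.6250,-8.3750)
p' = p + 1/5·F = (6.6750,5.3250)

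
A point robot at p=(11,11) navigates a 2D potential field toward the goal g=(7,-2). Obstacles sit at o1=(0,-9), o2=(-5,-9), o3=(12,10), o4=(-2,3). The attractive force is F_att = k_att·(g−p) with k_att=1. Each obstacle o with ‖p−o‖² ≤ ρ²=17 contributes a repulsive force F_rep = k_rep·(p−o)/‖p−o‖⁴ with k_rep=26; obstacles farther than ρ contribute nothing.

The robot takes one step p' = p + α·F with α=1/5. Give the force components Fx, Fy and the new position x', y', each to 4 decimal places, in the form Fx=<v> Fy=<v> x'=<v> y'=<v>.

Fx=-10.5000 Fy=-6.5000 x'=8.9000 y'=9.7000

F_att = 1·(g−p) = 1·(-4,-13) = (-4.0000,-13.0000)
o1: d²=521 > ρ²=17 → inactive
o2: d²=656 > ρ²=17 → inactive
o3: d²=2 ≤ ρ²=17; F_rep = 26·(-1,1)/2² = (-6.5000,6.5000)
o4: d²=233 > ρ²=17 → inactive
F = F_att + ΣF_rep = (-10.5000,-6.5000)
p' = p + 1/5·F = (8.9000,9.7000)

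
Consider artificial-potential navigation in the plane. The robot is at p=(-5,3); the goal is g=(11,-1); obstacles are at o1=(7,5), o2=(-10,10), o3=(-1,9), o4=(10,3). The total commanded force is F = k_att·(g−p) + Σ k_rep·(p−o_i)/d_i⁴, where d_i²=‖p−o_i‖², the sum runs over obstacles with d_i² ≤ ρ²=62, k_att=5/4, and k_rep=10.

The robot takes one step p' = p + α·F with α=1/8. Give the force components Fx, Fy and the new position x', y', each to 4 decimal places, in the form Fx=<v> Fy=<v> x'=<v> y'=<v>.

Fx=19.9852 Fy=-5.0222 x'=-2.5018 y'=2.3722

F_att = 5/4·(g−p) = 5/4·(16,-4) = (20.0000,-5.0000)
o1: d²=148 > ρ²=62 → inactive
o2: d²=74 > ρ²=62 → inactive
o3: d²=52 ≤ ρ²=62; F_rep = 10·(-4,-6)/52² = (-0.0148,-0.0222)
o4: d²=225 > ρ²=62 → inactive
F = F_att + ΣF_rep = (19.9852,-5.0222)
p' = p + 1/8·F = (-2.5018,2.3722)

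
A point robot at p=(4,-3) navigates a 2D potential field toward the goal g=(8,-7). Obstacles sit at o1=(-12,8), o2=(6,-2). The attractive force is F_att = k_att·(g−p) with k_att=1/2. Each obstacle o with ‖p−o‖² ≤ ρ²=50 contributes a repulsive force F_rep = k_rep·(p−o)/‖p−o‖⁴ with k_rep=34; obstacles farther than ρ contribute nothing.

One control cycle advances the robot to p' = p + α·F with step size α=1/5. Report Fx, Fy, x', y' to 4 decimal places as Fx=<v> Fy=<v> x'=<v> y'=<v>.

Fx=-0.7200 Fy=-3.3600 x'=3.8560 y'=-3.6720

F_att = 1/2·(g−p) = 1/2·(4,-4) = (2.0000,-2.0000)
o1: d²=377 > ρ²=50 → inactive
o2: d²=5 ≤ ρ²=50; F_rep = 34·(-2,-1)/5² = (-2.7200,-1.3600)
F = F_att + ΣF_rep = (-0.7200,-3.3600)
p' = p + 1/5·F = (3.8560,-3.6720)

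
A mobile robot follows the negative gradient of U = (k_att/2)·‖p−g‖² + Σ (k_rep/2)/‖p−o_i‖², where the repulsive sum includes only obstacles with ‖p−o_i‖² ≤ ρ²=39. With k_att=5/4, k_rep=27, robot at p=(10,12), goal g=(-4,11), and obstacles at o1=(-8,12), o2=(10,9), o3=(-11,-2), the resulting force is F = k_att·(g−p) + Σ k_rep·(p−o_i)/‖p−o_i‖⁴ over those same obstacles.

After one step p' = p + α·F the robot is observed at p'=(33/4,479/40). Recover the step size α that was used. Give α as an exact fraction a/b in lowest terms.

α = 1/10

F_att = 5/4·(g−p) = 5/4·(-14,-1) = (-17.5000,-1.2500)
o1: d²=324 > ρ²=39 → inactive
o2: d²=9 ≤ ρ²=39; F_rep = 27·(0,3)/9² = (0.0000,1.0000)
o3: d²=637 > ρ²=39 → inactive
F = F_att + ΣF_rep = (-17.5000,-0.2500)
Δp = p'−p = (-1.7500,-0.0250); α = Δx/Fx = (-7/4) / (-35/2) = 1/10
check: Δy/Fy = (-1/40) / (-1/4) = 1/10 ✓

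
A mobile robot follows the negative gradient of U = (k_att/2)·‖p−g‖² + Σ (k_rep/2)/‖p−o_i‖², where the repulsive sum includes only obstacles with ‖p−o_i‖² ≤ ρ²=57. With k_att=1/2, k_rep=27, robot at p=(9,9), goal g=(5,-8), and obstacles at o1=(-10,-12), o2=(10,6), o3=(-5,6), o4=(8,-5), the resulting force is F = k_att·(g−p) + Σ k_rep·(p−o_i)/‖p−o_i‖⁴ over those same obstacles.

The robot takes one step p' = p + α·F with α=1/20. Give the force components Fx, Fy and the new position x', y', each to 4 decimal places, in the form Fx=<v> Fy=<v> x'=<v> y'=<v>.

F_att = 1/2·(g−p) = 1/2·(-4,-17) = (-2.0000,-8.5000)
o1: d²=802 > ρ²=57 → inactive
o2: d²=10 ≤ ρ²=57; F_rep = 27·(-1,3)/10² = (-0.2700,0.8100)
o3: d²=205 > ρ²=57 → inactive
o4: d²=197 > ρ²=57 → inactive
F = F_att + ΣF_rep = (-2.2700,-7.6900)
p' = p + 1/20·F = (8.8865,8.6155)

Fx=-2.2700 Fy=-7.6900 x'=8.8865 y'=8.6155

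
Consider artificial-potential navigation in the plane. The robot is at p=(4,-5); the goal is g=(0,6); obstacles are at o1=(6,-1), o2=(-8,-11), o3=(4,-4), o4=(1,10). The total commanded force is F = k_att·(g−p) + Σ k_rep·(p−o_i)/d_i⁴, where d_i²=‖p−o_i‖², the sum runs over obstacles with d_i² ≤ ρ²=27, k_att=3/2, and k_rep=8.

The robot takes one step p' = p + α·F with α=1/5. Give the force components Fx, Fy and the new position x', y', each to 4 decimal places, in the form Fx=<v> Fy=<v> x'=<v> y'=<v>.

F_att = 3/2·(g−p) = 3/2·(-4,11) = (-6.0000,16.5000)
o1: d²=20 ≤ ρ²=27; F_rep = 8·(-2,-4)/20² = (-0.0400,-0.0800)
o2: d²=180 > ρ²=27 → inactive
o3: d²=1 ≤ ρ²=27; F_rep = 8·(0,-1)/1² = (0.0000,-8.0000)
o4: d²=234 > ρ²=27 → inactive
F = F_att + ΣF_rep = (-6.0400,8.4200)
p' = p + 1/5·F = (2.7920,-3.3160)

Fx=-6.0400 Fy=8.4200 x'=2.7920 y'=-3.3160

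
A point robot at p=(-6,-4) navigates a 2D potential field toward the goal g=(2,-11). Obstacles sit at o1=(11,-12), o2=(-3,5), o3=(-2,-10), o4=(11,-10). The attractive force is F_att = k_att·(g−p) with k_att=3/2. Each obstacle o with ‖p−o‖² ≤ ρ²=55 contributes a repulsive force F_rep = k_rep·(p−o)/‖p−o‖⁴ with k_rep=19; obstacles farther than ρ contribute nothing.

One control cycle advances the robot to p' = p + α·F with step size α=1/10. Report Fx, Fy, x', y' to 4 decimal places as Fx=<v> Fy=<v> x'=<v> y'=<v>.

F_att = 3/2·(g−p) = 3/2·(8,-7) = (12.0000,-10.5000)
o1: d²=353 > ρ²=55 → inactive
o2: d²=90 > ρ²=55 → inactive
o3: d²=52 ≤ ρ²=55; F_rep = 19·(-4,6)/52² = (-0.0281,0.0422)
o4: d²=325 > ρ²=55 → inactive
F = F_att + ΣF_rep = (11.9719,-10.4578)
p' = p + 1/10·F = (-4.8028,-5.0458)

Fx=11.9719 Fy=-10.4578 x'=-4.8028 y'=-5.0458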